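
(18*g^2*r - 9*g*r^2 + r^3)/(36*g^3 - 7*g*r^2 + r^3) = r/(2*g + r)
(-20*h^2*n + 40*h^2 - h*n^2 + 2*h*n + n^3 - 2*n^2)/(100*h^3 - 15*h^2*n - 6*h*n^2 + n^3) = (2 - n)/(5*h - n)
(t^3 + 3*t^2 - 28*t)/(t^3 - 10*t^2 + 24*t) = (t + 7)/(t - 6)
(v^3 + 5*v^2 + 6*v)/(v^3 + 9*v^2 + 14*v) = (v + 3)/(v + 7)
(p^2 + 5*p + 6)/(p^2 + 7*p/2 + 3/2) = 2*(p + 2)/(2*p + 1)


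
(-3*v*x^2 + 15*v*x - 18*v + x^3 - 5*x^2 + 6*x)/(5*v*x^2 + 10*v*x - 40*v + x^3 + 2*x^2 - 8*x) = (-3*v*x + 9*v + x^2 - 3*x)/(5*v*x + 20*v + x^2 + 4*x)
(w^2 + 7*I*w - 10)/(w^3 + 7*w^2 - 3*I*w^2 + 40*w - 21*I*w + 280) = (w + 2*I)/(w^2 + w*(7 - 8*I) - 56*I)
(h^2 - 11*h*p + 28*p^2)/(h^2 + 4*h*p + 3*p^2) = (h^2 - 11*h*p + 28*p^2)/(h^2 + 4*h*p + 3*p^2)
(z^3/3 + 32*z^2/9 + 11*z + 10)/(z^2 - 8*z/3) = (z^3 + 32*z^2/3 + 33*z + 30)/(z*(3*z - 8))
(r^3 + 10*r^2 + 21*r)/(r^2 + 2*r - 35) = r*(r + 3)/(r - 5)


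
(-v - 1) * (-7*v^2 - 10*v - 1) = 7*v^3 + 17*v^2 + 11*v + 1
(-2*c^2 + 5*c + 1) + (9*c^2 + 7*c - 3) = 7*c^2 + 12*c - 2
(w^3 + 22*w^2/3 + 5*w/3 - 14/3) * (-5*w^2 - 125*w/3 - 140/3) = -5*w^5 - 235*w^4/3 - 3245*w^3/9 - 1165*w^2/3 + 350*w/3 + 1960/9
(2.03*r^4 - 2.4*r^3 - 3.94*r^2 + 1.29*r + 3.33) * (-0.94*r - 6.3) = -1.9082*r^5 - 10.533*r^4 + 18.8236*r^3 + 23.6094*r^2 - 11.2572*r - 20.979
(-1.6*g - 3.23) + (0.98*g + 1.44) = -0.62*g - 1.79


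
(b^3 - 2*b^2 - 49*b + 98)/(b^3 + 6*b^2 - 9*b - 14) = (b - 7)/(b + 1)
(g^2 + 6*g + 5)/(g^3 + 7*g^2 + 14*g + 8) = (g + 5)/(g^2 + 6*g + 8)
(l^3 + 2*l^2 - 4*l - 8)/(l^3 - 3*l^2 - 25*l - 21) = (-l^3 - 2*l^2 + 4*l + 8)/(-l^3 + 3*l^2 + 25*l + 21)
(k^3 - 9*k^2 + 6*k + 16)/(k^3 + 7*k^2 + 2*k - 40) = (k^2 - 7*k - 8)/(k^2 + 9*k + 20)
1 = 1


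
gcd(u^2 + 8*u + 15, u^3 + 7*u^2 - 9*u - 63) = u + 3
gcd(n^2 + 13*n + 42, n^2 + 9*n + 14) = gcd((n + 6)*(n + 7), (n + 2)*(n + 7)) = n + 7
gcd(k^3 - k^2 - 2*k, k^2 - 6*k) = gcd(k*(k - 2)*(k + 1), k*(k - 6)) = k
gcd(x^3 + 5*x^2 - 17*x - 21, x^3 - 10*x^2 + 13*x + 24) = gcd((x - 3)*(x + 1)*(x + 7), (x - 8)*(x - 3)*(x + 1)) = x^2 - 2*x - 3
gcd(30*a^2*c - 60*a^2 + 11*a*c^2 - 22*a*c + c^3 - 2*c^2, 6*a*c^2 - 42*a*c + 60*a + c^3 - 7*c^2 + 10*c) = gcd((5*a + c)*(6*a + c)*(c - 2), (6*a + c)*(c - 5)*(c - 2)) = 6*a*c - 12*a + c^2 - 2*c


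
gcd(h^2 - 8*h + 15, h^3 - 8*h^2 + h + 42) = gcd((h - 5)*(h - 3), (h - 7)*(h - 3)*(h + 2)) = h - 3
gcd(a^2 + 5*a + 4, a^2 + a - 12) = a + 4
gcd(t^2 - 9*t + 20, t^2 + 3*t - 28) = t - 4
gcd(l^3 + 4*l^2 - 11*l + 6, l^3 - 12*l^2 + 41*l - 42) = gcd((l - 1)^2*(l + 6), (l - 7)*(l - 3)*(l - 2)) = 1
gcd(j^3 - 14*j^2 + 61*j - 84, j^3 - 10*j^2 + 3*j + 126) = j - 7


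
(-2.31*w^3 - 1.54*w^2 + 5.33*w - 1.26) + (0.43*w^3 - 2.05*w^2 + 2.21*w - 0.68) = -1.88*w^3 - 3.59*w^2 + 7.54*w - 1.94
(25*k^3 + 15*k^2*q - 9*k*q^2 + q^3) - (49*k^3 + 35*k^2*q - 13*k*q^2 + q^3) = -24*k^3 - 20*k^2*q + 4*k*q^2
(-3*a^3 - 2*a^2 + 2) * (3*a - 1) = -9*a^4 - 3*a^3 + 2*a^2 + 6*a - 2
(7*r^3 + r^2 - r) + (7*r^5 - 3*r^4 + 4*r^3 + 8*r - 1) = 7*r^5 - 3*r^4 + 11*r^3 + r^2 + 7*r - 1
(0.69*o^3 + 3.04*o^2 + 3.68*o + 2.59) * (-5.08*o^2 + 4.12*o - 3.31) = -3.5052*o^5 - 12.6004*o^4 - 8.4535*o^3 - 8.058*o^2 - 1.51*o - 8.5729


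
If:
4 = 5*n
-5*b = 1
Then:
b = -1/5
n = 4/5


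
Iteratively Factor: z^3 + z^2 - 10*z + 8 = (z - 1)*(z^2 + 2*z - 8) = (z - 1)*(z + 4)*(z - 2)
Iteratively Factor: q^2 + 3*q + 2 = (q + 1)*(q + 2)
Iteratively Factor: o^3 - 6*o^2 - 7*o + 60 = (o - 5)*(o^2 - o - 12) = (o - 5)*(o + 3)*(o - 4)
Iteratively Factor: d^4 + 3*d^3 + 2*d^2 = (d + 2)*(d^3 + d^2) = d*(d + 2)*(d^2 + d) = d*(d + 1)*(d + 2)*(d)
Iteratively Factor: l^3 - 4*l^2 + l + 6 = (l - 2)*(l^2 - 2*l - 3) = (l - 3)*(l - 2)*(l + 1)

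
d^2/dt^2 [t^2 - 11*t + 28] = 2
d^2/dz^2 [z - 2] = 0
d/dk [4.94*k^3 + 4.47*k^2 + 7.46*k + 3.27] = 14.82*k^2 + 8.94*k + 7.46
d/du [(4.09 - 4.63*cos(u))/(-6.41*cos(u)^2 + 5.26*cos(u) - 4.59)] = (29.6783*cos(u)^2 - 52.4338*cos(u) + 0.261699999999998)*sin(u)/(41.0881*cos(u)^4 - 67.4332*cos(u)^3 + 86.5114*cos(u)^2 - 48.2868*cos(u) + 21.0681)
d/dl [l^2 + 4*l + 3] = 2*l + 4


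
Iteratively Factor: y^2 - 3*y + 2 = (y - 1)*(y - 2)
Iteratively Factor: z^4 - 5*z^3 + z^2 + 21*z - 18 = (z - 3)*(z^3 - 2*z^2 - 5*z + 6) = (z - 3)^2*(z^2 + z - 2) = (z - 3)^2*(z - 1)*(z + 2)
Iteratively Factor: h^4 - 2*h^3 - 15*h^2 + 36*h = (h + 4)*(h^3 - 6*h^2 + 9*h) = (h - 3)*(h + 4)*(h^2 - 3*h) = (h - 3)^2*(h + 4)*(h)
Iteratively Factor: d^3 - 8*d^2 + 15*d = (d)*(d^2 - 8*d + 15) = d*(d - 3)*(d - 5)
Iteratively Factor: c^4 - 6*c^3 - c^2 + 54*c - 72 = (c - 4)*(c^3 - 2*c^2 - 9*c + 18) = (c - 4)*(c + 3)*(c^2 - 5*c + 6) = (c - 4)*(c - 3)*(c + 3)*(c - 2)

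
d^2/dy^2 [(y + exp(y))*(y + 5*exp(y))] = 6*y*exp(y) + 20*exp(2*y) + 12*exp(y) + 2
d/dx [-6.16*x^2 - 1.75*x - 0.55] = -12.32*x - 1.75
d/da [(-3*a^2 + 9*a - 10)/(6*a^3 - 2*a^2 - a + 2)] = (18*a^4 - 108*a^3 + 201*a^2 - 52*a + 8)/(36*a^6 - 24*a^5 - 8*a^4 + 28*a^3 - 7*a^2 - 4*a + 4)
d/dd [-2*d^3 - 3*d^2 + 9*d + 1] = -6*d^2 - 6*d + 9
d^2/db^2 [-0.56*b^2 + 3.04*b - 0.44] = -1.12000000000000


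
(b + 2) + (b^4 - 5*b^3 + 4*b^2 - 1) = b^4 - 5*b^3 + 4*b^2 + b + 1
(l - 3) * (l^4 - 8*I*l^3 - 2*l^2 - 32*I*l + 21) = l^5 - 3*l^4 - 8*I*l^4 - 2*l^3 + 24*I*l^3 + 6*l^2 - 32*I*l^2 + 21*l + 96*I*l - 63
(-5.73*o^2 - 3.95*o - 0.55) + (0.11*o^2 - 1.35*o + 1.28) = -5.62*o^2 - 5.3*o + 0.73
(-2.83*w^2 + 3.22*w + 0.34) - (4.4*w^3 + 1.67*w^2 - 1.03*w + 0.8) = -4.4*w^3 - 4.5*w^2 + 4.25*w - 0.46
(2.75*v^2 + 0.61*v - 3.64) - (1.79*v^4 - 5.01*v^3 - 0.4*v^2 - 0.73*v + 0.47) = -1.79*v^4 + 5.01*v^3 + 3.15*v^2 + 1.34*v - 4.11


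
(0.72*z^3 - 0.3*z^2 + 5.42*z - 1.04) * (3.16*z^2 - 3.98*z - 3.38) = 2.2752*z^5 - 3.8136*z^4 + 15.8876*z^3 - 23.844*z^2 - 14.1804*z + 3.5152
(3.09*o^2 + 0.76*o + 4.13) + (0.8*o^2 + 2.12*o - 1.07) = 3.89*o^2 + 2.88*o + 3.06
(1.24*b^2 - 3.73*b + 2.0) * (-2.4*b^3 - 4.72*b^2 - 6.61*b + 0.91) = -2.976*b^5 + 3.0992*b^4 + 4.6092*b^3 + 16.3437*b^2 - 16.6143*b + 1.82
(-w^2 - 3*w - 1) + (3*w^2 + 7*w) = 2*w^2 + 4*w - 1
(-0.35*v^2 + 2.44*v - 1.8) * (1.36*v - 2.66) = -0.476*v^3 + 4.2494*v^2 - 8.9384*v + 4.788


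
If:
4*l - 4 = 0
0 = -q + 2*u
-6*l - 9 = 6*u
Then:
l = 1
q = -5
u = -5/2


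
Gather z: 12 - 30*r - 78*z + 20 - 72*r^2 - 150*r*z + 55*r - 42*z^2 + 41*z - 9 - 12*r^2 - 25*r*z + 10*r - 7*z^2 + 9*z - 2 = -84*r^2 + 35*r - 49*z^2 + z*(-175*r - 28) + 21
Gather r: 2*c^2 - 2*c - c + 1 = 2*c^2 - 3*c + 1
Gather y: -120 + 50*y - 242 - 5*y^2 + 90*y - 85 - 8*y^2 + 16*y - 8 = -13*y^2 + 156*y - 455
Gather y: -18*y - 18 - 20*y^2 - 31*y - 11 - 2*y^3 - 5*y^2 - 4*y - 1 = -2*y^3 - 25*y^2 - 53*y - 30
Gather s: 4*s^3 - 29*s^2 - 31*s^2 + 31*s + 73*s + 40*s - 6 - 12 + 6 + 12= 4*s^3 - 60*s^2 + 144*s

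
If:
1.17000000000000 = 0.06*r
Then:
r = 19.50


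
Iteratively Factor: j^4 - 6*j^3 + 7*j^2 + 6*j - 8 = (j - 1)*(j^3 - 5*j^2 + 2*j + 8) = (j - 4)*(j - 1)*(j^2 - j - 2) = (j - 4)*(j - 1)*(j + 1)*(j - 2)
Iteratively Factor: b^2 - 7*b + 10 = (b - 5)*(b - 2)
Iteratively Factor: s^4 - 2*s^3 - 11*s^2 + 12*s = (s - 1)*(s^3 - s^2 - 12*s) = (s - 4)*(s - 1)*(s^2 + 3*s) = s*(s - 4)*(s - 1)*(s + 3)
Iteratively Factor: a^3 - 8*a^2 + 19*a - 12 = (a - 4)*(a^2 - 4*a + 3) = (a - 4)*(a - 1)*(a - 3)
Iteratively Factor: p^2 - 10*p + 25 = (p - 5)*(p - 5)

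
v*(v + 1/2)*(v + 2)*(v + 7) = v^4 + 19*v^3/2 + 37*v^2/2 + 7*v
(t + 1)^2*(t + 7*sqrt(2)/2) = t^3 + 2*t^2 + 7*sqrt(2)*t^2/2 + t + 7*sqrt(2)*t + 7*sqrt(2)/2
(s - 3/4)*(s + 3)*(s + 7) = s^3 + 37*s^2/4 + 27*s/2 - 63/4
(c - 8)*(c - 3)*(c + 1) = c^3 - 10*c^2 + 13*c + 24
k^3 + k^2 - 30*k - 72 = (k - 6)*(k + 3)*(k + 4)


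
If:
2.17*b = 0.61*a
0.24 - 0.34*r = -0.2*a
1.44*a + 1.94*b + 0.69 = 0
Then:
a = -0.35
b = -0.10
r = 0.50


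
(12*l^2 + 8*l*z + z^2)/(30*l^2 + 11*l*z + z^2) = (2*l + z)/(5*l + z)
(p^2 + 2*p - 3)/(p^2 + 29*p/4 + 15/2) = 4*(p^2 + 2*p - 3)/(4*p^2 + 29*p + 30)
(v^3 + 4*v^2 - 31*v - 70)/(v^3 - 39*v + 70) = (v + 2)/(v - 2)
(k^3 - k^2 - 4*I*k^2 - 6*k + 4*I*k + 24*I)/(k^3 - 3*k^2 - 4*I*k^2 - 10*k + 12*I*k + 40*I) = (k - 3)/(k - 5)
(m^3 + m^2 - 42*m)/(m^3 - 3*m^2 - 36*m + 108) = m*(m + 7)/(m^2 + 3*m - 18)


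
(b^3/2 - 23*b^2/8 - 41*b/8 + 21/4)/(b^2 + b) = (4*b^3 - 23*b^2 - 41*b + 42)/(8*b*(b + 1))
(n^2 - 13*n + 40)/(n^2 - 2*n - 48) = (n - 5)/(n + 6)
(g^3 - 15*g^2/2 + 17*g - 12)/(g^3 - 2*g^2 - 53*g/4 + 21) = 2*(g - 2)/(2*g + 7)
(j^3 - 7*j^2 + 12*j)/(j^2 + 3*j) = (j^2 - 7*j + 12)/(j + 3)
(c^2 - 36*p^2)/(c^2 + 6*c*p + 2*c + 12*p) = (c - 6*p)/(c + 2)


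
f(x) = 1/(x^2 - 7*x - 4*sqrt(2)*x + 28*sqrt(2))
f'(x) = (-2*x + 4*sqrt(2) + 7)/(x^2 - 7*x - 4*sqrt(2)*x + 28*sqrt(2))^2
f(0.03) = 0.03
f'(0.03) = 0.01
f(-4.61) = 0.01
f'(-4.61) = 0.00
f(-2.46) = 0.01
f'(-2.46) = 0.00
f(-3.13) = 0.01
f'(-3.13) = 0.00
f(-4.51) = 0.01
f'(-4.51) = 0.00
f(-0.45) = 0.02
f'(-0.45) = 0.01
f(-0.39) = 0.02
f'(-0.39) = 0.01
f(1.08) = 0.04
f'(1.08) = 0.01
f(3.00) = 0.09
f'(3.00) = 0.06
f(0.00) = 0.03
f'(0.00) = 0.01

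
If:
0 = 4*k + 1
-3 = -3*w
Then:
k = -1/4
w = 1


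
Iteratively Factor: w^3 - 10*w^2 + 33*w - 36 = (w - 3)*(w^2 - 7*w + 12) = (w - 3)^2*(w - 4)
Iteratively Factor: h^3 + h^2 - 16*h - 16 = (h + 1)*(h^2 - 16) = (h + 1)*(h + 4)*(h - 4)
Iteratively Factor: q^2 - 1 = (q - 1)*(q + 1)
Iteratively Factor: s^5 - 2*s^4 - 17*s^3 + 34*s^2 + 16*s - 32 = (s + 4)*(s^4 - 6*s^3 + 7*s^2 + 6*s - 8) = (s + 1)*(s + 4)*(s^3 - 7*s^2 + 14*s - 8) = (s - 1)*(s + 1)*(s + 4)*(s^2 - 6*s + 8) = (s - 4)*(s - 1)*(s + 1)*(s + 4)*(s - 2)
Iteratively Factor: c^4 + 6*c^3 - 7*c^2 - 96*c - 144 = (c + 3)*(c^3 + 3*c^2 - 16*c - 48) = (c + 3)*(c + 4)*(c^2 - c - 12) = (c + 3)^2*(c + 4)*(c - 4)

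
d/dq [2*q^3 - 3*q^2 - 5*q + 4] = 6*q^2 - 6*q - 5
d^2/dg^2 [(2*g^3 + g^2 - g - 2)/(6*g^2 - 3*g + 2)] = 8*(-6*g^3 - 72*g^2 + 42*g + 1)/(216*g^6 - 324*g^5 + 378*g^4 - 243*g^3 + 126*g^2 - 36*g + 8)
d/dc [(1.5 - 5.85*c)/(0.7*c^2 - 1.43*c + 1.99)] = (4.095*c^2 - 2.1*c - 9.4965)/(0.49*c^4 - 2.002*c^3 + 4.8309*c^2 - 5.6914*c + 3.9601)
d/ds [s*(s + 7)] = 2*s + 7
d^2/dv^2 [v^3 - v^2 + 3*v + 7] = 6*v - 2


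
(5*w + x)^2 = 25*w^2 + 10*w*x + x^2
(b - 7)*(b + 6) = b^2 - b - 42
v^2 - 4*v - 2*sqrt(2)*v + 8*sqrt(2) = (v - 4)*(v - 2*sqrt(2))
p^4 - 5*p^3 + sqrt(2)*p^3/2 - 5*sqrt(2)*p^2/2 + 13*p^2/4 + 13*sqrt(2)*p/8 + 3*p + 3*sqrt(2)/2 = (p - 4)*(p - 3/2)*(p + 1/2)*(p + sqrt(2)/2)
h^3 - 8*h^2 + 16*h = h*(h - 4)^2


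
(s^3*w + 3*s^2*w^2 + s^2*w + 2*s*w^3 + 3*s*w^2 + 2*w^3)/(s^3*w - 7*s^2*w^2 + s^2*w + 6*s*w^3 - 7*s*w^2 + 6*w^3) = (s^2 + 3*s*w + 2*w^2)/(s^2 - 7*s*w + 6*w^2)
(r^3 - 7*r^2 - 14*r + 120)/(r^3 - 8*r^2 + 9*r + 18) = (r^2 - r - 20)/(r^2 - 2*r - 3)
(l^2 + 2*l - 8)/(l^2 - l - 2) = (l + 4)/(l + 1)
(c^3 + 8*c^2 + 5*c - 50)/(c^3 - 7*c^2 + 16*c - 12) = (c^2 + 10*c + 25)/(c^2 - 5*c + 6)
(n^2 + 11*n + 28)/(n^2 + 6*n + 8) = (n + 7)/(n + 2)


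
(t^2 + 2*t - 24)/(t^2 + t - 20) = (t + 6)/(t + 5)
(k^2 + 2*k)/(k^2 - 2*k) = (k + 2)/(k - 2)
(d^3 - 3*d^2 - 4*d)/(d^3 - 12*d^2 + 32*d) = (d + 1)/(d - 8)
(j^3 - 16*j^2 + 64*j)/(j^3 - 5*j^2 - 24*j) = (j - 8)/(j + 3)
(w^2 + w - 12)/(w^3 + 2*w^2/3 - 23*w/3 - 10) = 3*(w + 4)/(3*w^2 + 11*w + 10)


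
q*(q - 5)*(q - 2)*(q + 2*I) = q^4 - 7*q^3 + 2*I*q^3 + 10*q^2 - 14*I*q^2 + 20*I*q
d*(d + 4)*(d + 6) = d^3 + 10*d^2 + 24*d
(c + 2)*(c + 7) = c^2 + 9*c + 14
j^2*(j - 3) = j^3 - 3*j^2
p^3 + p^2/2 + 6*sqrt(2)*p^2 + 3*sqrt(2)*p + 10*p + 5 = (p + 1/2)*(p + sqrt(2))*(p + 5*sqrt(2))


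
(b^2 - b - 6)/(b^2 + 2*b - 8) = (b^2 - b - 6)/(b^2 + 2*b - 8)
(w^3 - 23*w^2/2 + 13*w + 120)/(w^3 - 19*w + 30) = (w^3 - 23*w^2/2 + 13*w + 120)/(w^3 - 19*w + 30)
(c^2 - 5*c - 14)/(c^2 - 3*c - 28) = (c + 2)/(c + 4)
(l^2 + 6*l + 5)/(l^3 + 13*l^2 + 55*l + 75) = (l + 1)/(l^2 + 8*l + 15)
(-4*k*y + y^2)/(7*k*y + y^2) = (-4*k + y)/(7*k + y)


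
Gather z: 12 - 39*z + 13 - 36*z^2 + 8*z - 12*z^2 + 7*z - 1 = -48*z^2 - 24*z + 24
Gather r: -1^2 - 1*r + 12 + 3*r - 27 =2*r - 16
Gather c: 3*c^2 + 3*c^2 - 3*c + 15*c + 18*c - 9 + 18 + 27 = 6*c^2 + 30*c + 36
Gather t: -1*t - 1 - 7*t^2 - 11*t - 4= -7*t^2 - 12*t - 5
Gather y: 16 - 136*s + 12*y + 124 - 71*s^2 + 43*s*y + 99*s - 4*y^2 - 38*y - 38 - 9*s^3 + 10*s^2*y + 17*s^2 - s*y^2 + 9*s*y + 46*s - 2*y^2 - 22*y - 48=-9*s^3 - 54*s^2 + 9*s + y^2*(-s - 6) + y*(10*s^2 + 52*s - 48) + 54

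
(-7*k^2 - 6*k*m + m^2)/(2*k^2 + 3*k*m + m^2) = (-7*k + m)/(2*k + m)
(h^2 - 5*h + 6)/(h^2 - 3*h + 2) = (h - 3)/(h - 1)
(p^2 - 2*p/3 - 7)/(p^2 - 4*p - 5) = (-p^2 + 2*p/3 + 7)/(-p^2 + 4*p + 5)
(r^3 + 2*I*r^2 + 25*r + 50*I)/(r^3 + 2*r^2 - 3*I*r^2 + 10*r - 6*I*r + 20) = (r + 5*I)/(r + 2)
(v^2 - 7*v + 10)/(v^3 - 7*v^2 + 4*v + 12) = (v - 5)/(v^2 - 5*v - 6)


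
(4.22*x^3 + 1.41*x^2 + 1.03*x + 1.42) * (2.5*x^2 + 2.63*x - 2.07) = 10.55*x^5 + 14.6236*x^4 - 2.4521*x^3 + 3.3402*x^2 + 1.6025*x - 2.9394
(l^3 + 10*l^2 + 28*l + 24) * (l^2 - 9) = l^5 + 10*l^4 + 19*l^3 - 66*l^2 - 252*l - 216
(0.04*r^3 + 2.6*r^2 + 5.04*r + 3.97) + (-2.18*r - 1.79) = 0.04*r^3 + 2.6*r^2 + 2.86*r + 2.18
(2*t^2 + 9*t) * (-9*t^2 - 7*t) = -18*t^4 - 95*t^3 - 63*t^2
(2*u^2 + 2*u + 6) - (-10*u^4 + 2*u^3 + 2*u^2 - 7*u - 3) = 10*u^4 - 2*u^3 + 9*u + 9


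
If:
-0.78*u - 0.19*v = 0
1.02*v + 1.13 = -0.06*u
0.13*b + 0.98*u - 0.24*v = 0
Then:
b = -4.14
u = 0.27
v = -1.12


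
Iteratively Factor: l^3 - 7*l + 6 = (l - 2)*(l^2 + 2*l - 3) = (l - 2)*(l + 3)*(l - 1)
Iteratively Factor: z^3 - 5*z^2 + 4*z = (z - 1)*(z^2 - 4*z) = z*(z - 1)*(z - 4)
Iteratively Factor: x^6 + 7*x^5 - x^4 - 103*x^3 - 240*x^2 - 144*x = (x + 4)*(x^5 + 3*x^4 - 13*x^3 - 51*x^2 - 36*x) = (x + 1)*(x + 4)*(x^4 + 2*x^3 - 15*x^2 - 36*x) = x*(x + 1)*(x + 4)*(x^3 + 2*x^2 - 15*x - 36) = x*(x + 1)*(x + 3)*(x + 4)*(x^2 - x - 12) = x*(x + 1)*(x + 3)^2*(x + 4)*(x - 4)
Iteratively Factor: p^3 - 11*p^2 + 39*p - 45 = (p - 5)*(p^2 - 6*p + 9) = (p - 5)*(p - 3)*(p - 3)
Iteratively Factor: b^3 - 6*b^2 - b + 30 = (b + 2)*(b^2 - 8*b + 15) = (b - 5)*(b + 2)*(b - 3)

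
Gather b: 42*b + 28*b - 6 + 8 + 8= 70*b + 10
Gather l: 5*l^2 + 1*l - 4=5*l^2 + l - 4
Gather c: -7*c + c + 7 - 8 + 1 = -6*c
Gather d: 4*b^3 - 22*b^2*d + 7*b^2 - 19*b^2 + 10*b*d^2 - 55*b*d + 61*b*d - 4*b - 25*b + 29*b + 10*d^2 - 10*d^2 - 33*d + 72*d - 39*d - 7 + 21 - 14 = 4*b^3 - 12*b^2 + 10*b*d^2 + d*(-22*b^2 + 6*b)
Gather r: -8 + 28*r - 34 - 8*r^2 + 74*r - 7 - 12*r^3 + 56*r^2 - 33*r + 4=-12*r^3 + 48*r^2 + 69*r - 45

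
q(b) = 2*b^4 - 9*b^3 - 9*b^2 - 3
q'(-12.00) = -17496.00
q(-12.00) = 55725.00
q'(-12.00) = -17496.00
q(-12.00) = 55725.00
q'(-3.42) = -574.26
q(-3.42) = 525.36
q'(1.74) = -70.92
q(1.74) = -59.33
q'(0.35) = -9.26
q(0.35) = -4.46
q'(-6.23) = -2870.24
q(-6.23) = 4836.81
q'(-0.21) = 2.52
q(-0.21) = -3.31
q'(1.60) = -65.15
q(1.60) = -49.80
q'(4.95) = 219.63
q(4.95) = -114.36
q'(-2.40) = -222.91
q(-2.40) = 135.93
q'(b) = 8*b^3 - 27*b^2 - 18*b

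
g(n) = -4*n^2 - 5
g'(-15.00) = 120.00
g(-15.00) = -905.00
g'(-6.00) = 48.00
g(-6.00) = -149.00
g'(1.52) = -12.16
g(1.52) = -14.24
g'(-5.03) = 40.24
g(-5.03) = -106.20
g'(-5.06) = 40.48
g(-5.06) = -107.41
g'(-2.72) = 21.76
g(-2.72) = -34.59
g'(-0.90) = 7.20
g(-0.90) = -8.24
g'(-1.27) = 10.16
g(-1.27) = -11.45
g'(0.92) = -7.36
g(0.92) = -8.39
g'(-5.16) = 41.28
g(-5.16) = -111.50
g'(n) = -8*n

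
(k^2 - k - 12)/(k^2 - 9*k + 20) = (k + 3)/(k - 5)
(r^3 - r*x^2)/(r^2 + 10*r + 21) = r*(r^2 - x^2)/(r^2 + 10*r + 21)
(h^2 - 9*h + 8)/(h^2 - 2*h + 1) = (h - 8)/(h - 1)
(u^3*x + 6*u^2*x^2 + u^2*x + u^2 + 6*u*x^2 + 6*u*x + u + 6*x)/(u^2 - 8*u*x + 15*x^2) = (u^3*x + 6*u^2*x^2 + u^2*x + u^2 + 6*u*x^2 + 6*u*x + u + 6*x)/(u^2 - 8*u*x + 15*x^2)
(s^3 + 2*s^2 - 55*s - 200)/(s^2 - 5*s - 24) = (s^2 + 10*s + 25)/(s + 3)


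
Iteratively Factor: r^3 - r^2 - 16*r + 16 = (r - 4)*(r^2 + 3*r - 4) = (r - 4)*(r - 1)*(r + 4)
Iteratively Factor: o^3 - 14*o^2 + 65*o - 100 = (o - 5)*(o^2 - 9*o + 20) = (o - 5)*(o - 4)*(o - 5)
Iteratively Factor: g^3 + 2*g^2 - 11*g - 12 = (g + 4)*(g^2 - 2*g - 3) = (g - 3)*(g + 4)*(g + 1)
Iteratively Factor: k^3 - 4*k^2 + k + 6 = (k - 2)*(k^2 - 2*k - 3) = (k - 3)*(k - 2)*(k + 1)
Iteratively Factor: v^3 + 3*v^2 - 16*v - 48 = (v + 3)*(v^2 - 16) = (v - 4)*(v + 3)*(v + 4)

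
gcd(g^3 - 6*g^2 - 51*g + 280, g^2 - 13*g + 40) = g^2 - 13*g + 40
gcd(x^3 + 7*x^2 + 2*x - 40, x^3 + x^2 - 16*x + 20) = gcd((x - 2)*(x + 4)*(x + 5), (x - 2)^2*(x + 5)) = x^2 + 3*x - 10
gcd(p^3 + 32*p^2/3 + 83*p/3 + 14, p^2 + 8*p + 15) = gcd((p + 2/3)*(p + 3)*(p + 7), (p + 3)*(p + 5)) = p + 3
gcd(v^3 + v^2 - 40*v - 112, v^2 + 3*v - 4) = v + 4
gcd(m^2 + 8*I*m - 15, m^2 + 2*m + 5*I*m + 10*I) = m + 5*I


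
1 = 1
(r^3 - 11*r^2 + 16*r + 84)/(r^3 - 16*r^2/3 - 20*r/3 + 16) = 3*(r - 7)/(3*r - 4)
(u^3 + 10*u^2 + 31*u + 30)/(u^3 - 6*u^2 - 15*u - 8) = (u^3 + 10*u^2 + 31*u + 30)/(u^3 - 6*u^2 - 15*u - 8)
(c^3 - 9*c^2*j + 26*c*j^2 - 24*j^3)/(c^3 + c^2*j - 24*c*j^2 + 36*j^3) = (c - 4*j)/(c + 6*j)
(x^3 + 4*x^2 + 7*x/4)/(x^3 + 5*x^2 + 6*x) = (x^2 + 4*x + 7/4)/(x^2 + 5*x + 6)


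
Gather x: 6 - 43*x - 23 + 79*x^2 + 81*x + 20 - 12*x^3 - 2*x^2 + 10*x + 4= -12*x^3 + 77*x^2 + 48*x + 7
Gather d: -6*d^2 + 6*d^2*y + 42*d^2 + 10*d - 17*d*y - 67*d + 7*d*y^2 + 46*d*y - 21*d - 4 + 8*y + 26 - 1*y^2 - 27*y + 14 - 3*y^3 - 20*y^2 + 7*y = d^2*(6*y + 36) + d*(7*y^2 + 29*y - 78) - 3*y^3 - 21*y^2 - 12*y + 36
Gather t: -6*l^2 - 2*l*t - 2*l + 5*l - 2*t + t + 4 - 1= -6*l^2 + 3*l + t*(-2*l - 1) + 3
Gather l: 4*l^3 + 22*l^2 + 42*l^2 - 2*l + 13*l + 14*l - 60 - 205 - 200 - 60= 4*l^3 + 64*l^2 + 25*l - 525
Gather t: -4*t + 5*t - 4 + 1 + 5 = t + 2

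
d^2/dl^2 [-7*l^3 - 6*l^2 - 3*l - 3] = -42*l - 12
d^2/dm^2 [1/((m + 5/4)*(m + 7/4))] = 512*(48*m^2 + 144*m + 109)/(4096*m^6 + 36864*m^5 + 137472*m^4 + 271872*m^3 + 300720*m^2 + 176400*m + 42875)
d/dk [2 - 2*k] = -2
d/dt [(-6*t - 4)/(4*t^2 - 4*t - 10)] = (6*t^2 + 8*t + 11)/(4*t^4 - 8*t^3 - 16*t^2 + 20*t + 25)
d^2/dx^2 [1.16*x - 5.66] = 0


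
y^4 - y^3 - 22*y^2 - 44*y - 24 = (y - 6)*(y + 1)*(y + 2)^2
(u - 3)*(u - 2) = u^2 - 5*u + 6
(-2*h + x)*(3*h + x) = -6*h^2 + h*x + x^2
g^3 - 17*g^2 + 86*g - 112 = (g - 8)*(g - 7)*(g - 2)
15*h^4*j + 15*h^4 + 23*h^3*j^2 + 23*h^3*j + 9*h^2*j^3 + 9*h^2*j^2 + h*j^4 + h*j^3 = (h + j)*(3*h + j)*(5*h + j)*(h*j + h)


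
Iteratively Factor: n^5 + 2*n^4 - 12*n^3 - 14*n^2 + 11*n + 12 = (n + 1)*(n^4 + n^3 - 13*n^2 - n + 12) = (n - 1)*(n + 1)*(n^3 + 2*n^2 - 11*n - 12) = (n - 1)*(n + 1)*(n + 4)*(n^2 - 2*n - 3) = (n - 3)*(n - 1)*(n + 1)*(n + 4)*(n + 1)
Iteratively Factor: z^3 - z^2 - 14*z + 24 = (z - 3)*(z^2 + 2*z - 8) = (z - 3)*(z + 4)*(z - 2)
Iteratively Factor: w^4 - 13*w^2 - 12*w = (w - 4)*(w^3 + 4*w^2 + 3*w) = (w - 4)*(w + 3)*(w^2 + w) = (w - 4)*(w + 1)*(w + 3)*(w)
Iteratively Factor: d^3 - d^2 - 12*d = (d + 3)*(d^2 - 4*d) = (d - 4)*(d + 3)*(d)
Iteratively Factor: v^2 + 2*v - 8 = (v - 2)*(v + 4)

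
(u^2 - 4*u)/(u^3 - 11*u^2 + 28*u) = 1/(u - 7)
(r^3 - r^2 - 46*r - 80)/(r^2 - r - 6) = (r^2 - 3*r - 40)/(r - 3)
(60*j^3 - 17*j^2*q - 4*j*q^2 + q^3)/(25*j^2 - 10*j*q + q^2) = (-12*j^2 + j*q + q^2)/(-5*j + q)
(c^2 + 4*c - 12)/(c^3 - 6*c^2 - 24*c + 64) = (c + 6)/(c^2 - 4*c - 32)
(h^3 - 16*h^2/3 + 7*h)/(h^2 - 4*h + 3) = h*(3*h - 7)/(3*(h - 1))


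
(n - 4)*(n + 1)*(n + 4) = n^3 + n^2 - 16*n - 16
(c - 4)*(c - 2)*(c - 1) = c^3 - 7*c^2 + 14*c - 8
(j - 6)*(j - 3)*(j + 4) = j^3 - 5*j^2 - 18*j + 72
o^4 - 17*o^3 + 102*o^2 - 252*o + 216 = (o - 6)^2*(o - 3)*(o - 2)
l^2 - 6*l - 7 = (l - 7)*(l + 1)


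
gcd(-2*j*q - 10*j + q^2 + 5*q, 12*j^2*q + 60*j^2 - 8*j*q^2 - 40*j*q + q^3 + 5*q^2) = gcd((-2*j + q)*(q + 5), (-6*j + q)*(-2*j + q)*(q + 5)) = -2*j*q - 10*j + q^2 + 5*q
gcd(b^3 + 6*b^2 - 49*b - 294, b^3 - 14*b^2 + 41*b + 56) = b - 7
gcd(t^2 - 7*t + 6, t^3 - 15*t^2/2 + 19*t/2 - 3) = t^2 - 7*t + 6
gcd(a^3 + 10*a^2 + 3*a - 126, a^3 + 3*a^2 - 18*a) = a^2 + 3*a - 18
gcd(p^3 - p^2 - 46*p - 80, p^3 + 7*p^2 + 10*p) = p^2 + 7*p + 10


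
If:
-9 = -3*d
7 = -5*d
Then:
No Solution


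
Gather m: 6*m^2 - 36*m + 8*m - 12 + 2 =6*m^2 - 28*m - 10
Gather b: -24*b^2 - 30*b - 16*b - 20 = -24*b^2 - 46*b - 20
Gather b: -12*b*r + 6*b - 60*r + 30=b*(6 - 12*r) - 60*r + 30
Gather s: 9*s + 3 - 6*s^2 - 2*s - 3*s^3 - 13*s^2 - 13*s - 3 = -3*s^3 - 19*s^2 - 6*s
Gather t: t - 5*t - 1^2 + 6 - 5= -4*t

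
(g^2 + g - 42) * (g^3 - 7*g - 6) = g^5 + g^4 - 49*g^3 - 13*g^2 + 288*g + 252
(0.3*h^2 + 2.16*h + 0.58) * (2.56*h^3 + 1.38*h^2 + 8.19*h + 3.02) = 0.768*h^5 + 5.9436*h^4 + 6.9226*h^3 + 19.3968*h^2 + 11.2734*h + 1.7516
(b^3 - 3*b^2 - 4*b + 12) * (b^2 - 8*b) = b^5 - 11*b^4 + 20*b^3 + 44*b^2 - 96*b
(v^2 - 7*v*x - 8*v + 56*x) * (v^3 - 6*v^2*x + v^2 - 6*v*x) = v^5 - 13*v^4*x - 7*v^4 + 42*v^3*x^2 + 91*v^3*x - 8*v^3 - 294*v^2*x^2 + 104*v^2*x - 336*v*x^2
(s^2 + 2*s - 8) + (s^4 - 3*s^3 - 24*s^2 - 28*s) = s^4 - 3*s^3 - 23*s^2 - 26*s - 8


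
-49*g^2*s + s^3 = s*(-7*g + s)*(7*g + s)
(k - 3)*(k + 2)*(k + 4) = k^3 + 3*k^2 - 10*k - 24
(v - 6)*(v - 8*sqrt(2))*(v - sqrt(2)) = v^3 - 9*sqrt(2)*v^2 - 6*v^2 + 16*v + 54*sqrt(2)*v - 96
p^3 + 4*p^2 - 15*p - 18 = (p - 3)*(p + 1)*(p + 6)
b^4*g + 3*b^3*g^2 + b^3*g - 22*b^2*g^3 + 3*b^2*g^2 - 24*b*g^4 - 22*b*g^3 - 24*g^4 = (b - 4*g)*(b + g)*(b + 6*g)*(b*g + g)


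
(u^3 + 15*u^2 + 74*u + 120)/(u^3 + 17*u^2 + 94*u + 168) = (u + 5)/(u + 7)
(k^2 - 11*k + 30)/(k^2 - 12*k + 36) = (k - 5)/(k - 6)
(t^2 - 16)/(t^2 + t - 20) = (t + 4)/(t + 5)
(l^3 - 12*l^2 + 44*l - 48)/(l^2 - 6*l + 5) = (l^3 - 12*l^2 + 44*l - 48)/(l^2 - 6*l + 5)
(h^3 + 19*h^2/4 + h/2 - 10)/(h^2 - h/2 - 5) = (4*h^2 + 11*h - 20)/(2*(2*h - 5))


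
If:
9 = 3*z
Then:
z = 3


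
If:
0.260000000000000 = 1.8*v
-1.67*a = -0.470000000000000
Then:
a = 0.28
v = 0.14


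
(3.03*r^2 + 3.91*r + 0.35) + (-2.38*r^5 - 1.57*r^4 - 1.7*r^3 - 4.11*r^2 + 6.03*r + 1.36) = -2.38*r^5 - 1.57*r^4 - 1.7*r^3 - 1.08*r^2 + 9.94*r + 1.71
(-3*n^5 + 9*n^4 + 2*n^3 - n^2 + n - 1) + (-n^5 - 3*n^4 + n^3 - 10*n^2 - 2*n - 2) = -4*n^5 + 6*n^4 + 3*n^3 - 11*n^2 - n - 3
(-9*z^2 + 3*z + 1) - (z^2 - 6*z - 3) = -10*z^2 + 9*z + 4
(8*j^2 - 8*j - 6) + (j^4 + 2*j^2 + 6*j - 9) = j^4 + 10*j^2 - 2*j - 15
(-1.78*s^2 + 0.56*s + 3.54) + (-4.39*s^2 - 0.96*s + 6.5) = -6.17*s^2 - 0.4*s + 10.04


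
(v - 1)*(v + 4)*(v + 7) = v^3 + 10*v^2 + 17*v - 28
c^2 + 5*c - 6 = (c - 1)*(c + 6)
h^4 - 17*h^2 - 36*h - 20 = (h - 5)*(h + 1)*(h + 2)^2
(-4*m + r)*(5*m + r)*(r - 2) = -20*m^2*r + 40*m^2 + m*r^2 - 2*m*r + r^3 - 2*r^2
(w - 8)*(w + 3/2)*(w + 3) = w^3 - 7*w^2/2 - 63*w/2 - 36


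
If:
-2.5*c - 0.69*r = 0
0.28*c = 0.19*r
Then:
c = 0.00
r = 0.00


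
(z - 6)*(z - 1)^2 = z^3 - 8*z^2 + 13*z - 6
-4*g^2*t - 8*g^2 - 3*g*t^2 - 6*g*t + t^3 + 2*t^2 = (-4*g + t)*(g + t)*(t + 2)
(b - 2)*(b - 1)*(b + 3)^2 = b^4 + 3*b^3 - 7*b^2 - 15*b + 18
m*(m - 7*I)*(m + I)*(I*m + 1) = I*m^4 + 7*m^3 + I*m^2 + 7*m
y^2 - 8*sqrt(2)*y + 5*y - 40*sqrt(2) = (y + 5)*(y - 8*sqrt(2))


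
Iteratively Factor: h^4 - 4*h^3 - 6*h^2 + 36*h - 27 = (h - 3)*(h^3 - h^2 - 9*h + 9) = (h - 3)^2*(h^2 + 2*h - 3) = (h - 3)^2*(h + 3)*(h - 1)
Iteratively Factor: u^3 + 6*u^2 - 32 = (u + 4)*(u^2 + 2*u - 8) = (u + 4)^2*(u - 2)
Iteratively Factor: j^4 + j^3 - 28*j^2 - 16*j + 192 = (j + 4)*(j^3 - 3*j^2 - 16*j + 48) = (j - 4)*(j + 4)*(j^2 + j - 12) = (j - 4)*(j - 3)*(j + 4)*(j + 4)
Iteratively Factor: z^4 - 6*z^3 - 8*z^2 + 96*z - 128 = (z - 2)*(z^3 - 4*z^2 - 16*z + 64) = (z - 2)*(z + 4)*(z^2 - 8*z + 16) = (z - 4)*(z - 2)*(z + 4)*(z - 4)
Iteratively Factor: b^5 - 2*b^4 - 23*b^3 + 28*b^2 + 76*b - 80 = (b + 4)*(b^4 - 6*b^3 + b^2 + 24*b - 20) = (b - 1)*(b + 4)*(b^3 - 5*b^2 - 4*b + 20) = (b - 5)*(b - 1)*(b + 4)*(b^2 - 4) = (b - 5)*(b - 1)*(b + 2)*(b + 4)*(b - 2)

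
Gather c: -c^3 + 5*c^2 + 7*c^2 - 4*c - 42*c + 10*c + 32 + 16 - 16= -c^3 + 12*c^2 - 36*c + 32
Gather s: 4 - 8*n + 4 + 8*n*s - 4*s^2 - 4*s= -8*n - 4*s^2 + s*(8*n - 4) + 8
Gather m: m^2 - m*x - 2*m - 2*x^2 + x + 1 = m^2 + m*(-x - 2) - 2*x^2 + x + 1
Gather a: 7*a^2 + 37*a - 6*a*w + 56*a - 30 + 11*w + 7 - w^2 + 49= 7*a^2 + a*(93 - 6*w) - w^2 + 11*w + 26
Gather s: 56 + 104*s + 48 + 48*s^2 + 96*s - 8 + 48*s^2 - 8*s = 96*s^2 + 192*s + 96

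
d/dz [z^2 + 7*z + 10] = 2*z + 7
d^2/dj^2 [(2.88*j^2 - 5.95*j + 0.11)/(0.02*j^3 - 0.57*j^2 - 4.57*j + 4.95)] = (0.002304*j^6 - 0.0142799999999998*j^5 + 1.9869*j^4 - 23.969938*j^3 + 55.97823*j^2 - 99.0736559999999*j - 122.846042)/(8.0e-6*j^9 - 0.000684*j^8 + 0.01401*j^7 + 0.133335*j^6 - 3.539865*j^5 - 33.602994*j^4 - 16.608313*j^3 + 268.24149*j^2 - 335.929275*j + 121.287375)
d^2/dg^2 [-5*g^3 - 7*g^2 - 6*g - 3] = -30*g - 14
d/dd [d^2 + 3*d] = 2*d + 3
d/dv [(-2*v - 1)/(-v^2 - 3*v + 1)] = (2*v^2 + 6*v - (2*v + 1)*(2*v + 3) - 2)/(v^2 + 3*v - 1)^2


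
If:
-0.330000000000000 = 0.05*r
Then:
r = -6.60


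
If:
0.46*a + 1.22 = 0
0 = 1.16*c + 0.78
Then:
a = -2.65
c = -0.67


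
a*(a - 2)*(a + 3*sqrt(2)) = a^3 - 2*a^2 + 3*sqrt(2)*a^2 - 6*sqrt(2)*a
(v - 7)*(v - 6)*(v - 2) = v^3 - 15*v^2 + 68*v - 84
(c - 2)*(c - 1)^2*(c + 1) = c^4 - 3*c^3 + c^2 + 3*c - 2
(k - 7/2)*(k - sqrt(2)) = k^2 - 7*k/2 - sqrt(2)*k + 7*sqrt(2)/2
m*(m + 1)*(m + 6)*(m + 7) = m^4 + 14*m^3 + 55*m^2 + 42*m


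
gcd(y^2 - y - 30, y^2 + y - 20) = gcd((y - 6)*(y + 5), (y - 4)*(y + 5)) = y + 5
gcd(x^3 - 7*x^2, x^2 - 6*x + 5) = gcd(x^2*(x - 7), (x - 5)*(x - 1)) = 1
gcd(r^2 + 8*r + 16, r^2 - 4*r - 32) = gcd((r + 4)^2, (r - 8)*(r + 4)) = r + 4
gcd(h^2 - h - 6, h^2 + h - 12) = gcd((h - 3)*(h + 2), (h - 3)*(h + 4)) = h - 3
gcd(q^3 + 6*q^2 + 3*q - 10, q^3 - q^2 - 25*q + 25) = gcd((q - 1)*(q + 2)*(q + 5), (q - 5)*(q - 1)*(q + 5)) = q^2 + 4*q - 5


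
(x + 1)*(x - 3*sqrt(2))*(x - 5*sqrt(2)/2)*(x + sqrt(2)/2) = x^4 - 5*sqrt(2)*x^3 + x^3 - 5*sqrt(2)*x^2 + 19*x^2/2 + 19*x/2 + 15*sqrt(2)*x/2 + 15*sqrt(2)/2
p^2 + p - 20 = (p - 4)*(p + 5)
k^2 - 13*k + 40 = (k - 8)*(k - 5)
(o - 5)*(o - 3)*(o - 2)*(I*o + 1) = I*o^4 + o^3 - 10*I*o^3 - 10*o^2 + 31*I*o^2 + 31*o - 30*I*o - 30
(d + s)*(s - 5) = d*s - 5*d + s^2 - 5*s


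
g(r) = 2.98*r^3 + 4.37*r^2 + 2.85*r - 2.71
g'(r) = 8.94*r^2 + 8.74*r + 2.85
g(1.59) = 24.85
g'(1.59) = 39.35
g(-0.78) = -3.69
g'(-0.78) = 1.47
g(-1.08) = -4.44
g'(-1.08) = 3.84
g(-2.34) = -23.63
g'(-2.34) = 31.35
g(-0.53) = -3.44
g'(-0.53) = 0.73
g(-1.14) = -4.69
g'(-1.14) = 4.50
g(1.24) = 13.23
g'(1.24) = 27.43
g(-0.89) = -3.89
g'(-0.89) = 2.15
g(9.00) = 2549.33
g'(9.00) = 805.65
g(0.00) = -2.71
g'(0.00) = 2.85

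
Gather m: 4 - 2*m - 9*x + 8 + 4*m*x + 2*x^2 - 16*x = m*(4*x - 2) + 2*x^2 - 25*x + 12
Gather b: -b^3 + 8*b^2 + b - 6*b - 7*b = -b^3 + 8*b^2 - 12*b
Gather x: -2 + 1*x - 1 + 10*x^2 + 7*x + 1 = 10*x^2 + 8*x - 2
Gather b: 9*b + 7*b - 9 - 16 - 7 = 16*b - 32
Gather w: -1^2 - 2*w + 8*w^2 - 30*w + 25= 8*w^2 - 32*w + 24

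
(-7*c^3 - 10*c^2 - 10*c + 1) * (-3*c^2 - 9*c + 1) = 21*c^5 + 93*c^4 + 113*c^3 + 77*c^2 - 19*c + 1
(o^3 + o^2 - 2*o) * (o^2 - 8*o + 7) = o^5 - 7*o^4 - 3*o^3 + 23*o^2 - 14*o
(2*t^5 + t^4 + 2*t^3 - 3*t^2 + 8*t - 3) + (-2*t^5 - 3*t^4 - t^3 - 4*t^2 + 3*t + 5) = -2*t^4 + t^3 - 7*t^2 + 11*t + 2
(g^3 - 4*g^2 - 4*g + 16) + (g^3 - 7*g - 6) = 2*g^3 - 4*g^2 - 11*g + 10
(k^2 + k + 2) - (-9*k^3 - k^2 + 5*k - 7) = 9*k^3 + 2*k^2 - 4*k + 9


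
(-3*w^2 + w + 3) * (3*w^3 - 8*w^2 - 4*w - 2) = -9*w^5 + 27*w^4 + 13*w^3 - 22*w^2 - 14*w - 6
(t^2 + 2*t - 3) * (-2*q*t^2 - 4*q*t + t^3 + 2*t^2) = -2*q*t^4 - 8*q*t^3 - 2*q*t^2 + 12*q*t + t^5 + 4*t^4 + t^3 - 6*t^2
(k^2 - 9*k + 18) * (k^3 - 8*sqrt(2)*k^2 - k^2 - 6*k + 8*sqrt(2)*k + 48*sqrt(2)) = k^5 - 8*sqrt(2)*k^4 - 10*k^4 + 21*k^3 + 80*sqrt(2)*k^3 - 168*sqrt(2)*k^2 + 36*k^2 - 288*sqrt(2)*k - 108*k + 864*sqrt(2)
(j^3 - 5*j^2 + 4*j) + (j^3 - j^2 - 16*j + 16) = 2*j^3 - 6*j^2 - 12*j + 16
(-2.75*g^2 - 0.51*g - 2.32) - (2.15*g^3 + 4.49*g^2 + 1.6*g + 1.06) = -2.15*g^3 - 7.24*g^2 - 2.11*g - 3.38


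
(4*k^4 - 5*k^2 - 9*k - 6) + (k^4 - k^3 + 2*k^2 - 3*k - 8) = 5*k^4 - k^3 - 3*k^2 - 12*k - 14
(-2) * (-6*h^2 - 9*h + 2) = 12*h^2 + 18*h - 4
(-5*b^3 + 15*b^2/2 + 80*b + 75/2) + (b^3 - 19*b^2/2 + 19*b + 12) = -4*b^3 - 2*b^2 + 99*b + 99/2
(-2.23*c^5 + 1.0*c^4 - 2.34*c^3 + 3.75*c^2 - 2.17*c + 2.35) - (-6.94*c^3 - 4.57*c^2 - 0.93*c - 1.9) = -2.23*c^5 + 1.0*c^4 + 4.6*c^3 + 8.32*c^2 - 1.24*c + 4.25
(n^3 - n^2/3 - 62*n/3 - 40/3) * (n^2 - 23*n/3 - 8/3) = n^5 - 8*n^4 - 187*n^3/9 + 146*n^2 + 472*n/3 + 320/9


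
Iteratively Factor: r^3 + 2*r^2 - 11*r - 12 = (r - 3)*(r^2 + 5*r + 4) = (r - 3)*(r + 4)*(r + 1)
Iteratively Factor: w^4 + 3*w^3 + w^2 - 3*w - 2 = (w + 1)*(w^3 + 2*w^2 - w - 2) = (w + 1)^2*(w^2 + w - 2) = (w + 1)^2*(w + 2)*(w - 1)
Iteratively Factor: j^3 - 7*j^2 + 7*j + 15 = (j + 1)*(j^2 - 8*j + 15) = (j - 5)*(j + 1)*(j - 3)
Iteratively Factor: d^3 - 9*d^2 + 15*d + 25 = (d + 1)*(d^2 - 10*d + 25) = (d - 5)*(d + 1)*(d - 5)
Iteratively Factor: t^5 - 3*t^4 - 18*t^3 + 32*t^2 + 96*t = (t + 3)*(t^4 - 6*t^3 + 32*t) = (t - 4)*(t + 3)*(t^3 - 2*t^2 - 8*t) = t*(t - 4)*(t + 3)*(t^2 - 2*t - 8) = t*(t - 4)*(t + 2)*(t + 3)*(t - 4)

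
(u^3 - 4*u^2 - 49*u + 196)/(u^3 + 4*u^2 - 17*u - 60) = (u^2 - 49)/(u^2 + 8*u + 15)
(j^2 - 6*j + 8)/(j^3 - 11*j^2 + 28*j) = (j - 2)/(j*(j - 7))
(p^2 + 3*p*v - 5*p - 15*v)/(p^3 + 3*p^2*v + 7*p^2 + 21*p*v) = (p - 5)/(p*(p + 7))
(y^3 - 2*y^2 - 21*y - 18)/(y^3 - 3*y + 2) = (y^3 - 2*y^2 - 21*y - 18)/(y^3 - 3*y + 2)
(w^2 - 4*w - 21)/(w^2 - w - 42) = (w + 3)/(w + 6)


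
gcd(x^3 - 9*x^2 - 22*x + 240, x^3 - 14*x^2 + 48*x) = x^2 - 14*x + 48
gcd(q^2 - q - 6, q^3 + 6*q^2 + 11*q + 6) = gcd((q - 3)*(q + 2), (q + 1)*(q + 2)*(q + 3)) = q + 2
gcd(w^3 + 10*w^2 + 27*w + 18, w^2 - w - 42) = w + 6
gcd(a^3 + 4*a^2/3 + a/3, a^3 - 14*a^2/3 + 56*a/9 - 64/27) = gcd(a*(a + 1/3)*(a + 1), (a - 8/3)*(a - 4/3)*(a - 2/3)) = 1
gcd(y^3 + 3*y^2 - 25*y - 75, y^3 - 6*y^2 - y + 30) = y - 5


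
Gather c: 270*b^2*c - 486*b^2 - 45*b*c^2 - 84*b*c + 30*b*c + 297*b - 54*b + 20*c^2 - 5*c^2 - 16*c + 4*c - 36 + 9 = -486*b^2 + 243*b + c^2*(15 - 45*b) + c*(270*b^2 - 54*b - 12) - 27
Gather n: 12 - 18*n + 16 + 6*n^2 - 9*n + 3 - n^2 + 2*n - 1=5*n^2 - 25*n + 30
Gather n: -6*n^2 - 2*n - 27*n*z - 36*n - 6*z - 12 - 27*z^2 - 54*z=-6*n^2 + n*(-27*z - 38) - 27*z^2 - 60*z - 12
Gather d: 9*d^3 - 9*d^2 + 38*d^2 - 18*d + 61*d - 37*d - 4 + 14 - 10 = 9*d^3 + 29*d^2 + 6*d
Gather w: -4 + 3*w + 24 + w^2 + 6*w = w^2 + 9*w + 20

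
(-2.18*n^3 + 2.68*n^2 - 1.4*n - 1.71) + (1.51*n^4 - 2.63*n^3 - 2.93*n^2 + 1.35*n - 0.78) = 1.51*n^4 - 4.81*n^3 - 0.25*n^2 - 0.0499999999999998*n - 2.49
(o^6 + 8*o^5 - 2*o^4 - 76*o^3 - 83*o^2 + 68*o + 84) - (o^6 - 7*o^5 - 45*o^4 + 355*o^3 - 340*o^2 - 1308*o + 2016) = 15*o^5 + 43*o^4 - 431*o^3 + 257*o^2 + 1376*o - 1932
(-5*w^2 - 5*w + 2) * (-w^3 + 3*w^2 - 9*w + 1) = 5*w^5 - 10*w^4 + 28*w^3 + 46*w^2 - 23*w + 2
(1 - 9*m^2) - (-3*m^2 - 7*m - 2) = -6*m^2 + 7*m + 3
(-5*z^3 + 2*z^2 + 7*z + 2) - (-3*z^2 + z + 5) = -5*z^3 + 5*z^2 + 6*z - 3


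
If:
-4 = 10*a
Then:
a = -2/5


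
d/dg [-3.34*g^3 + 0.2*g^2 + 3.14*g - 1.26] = -10.02*g^2 + 0.4*g + 3.14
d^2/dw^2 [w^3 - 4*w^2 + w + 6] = 6*w - 8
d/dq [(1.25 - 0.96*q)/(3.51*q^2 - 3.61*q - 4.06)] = (3.3696*q^2 - 8.775*q + 8.4101)/(12.3201*q^4 - 25.3422*q^3 - 15.4691*q^2 + 29.3132*q + 16.4836)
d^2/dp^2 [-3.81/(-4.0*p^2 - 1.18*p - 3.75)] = (-121.92*p^2 - 35.9664*p + 3.81*(8.0*p + 1.18)*(16.0*p + 2.36) - 114.3)/(4.0*p^2 + 1.18*p + 3.75)^3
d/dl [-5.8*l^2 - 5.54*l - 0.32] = -11.6*l - 5.54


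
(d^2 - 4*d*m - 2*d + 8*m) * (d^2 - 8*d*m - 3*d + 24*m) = d^4 - 12*d^3*m - 5*d^3 + 32*d^2*m^2 + 60*d^2*m + 6*d^2 - 160*d*m^2 - 72*d*m + 192*m^2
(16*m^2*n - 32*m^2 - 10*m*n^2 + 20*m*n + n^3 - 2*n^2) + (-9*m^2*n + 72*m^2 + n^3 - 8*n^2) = 7*m^2*n + 40*m^2 - 10*m*n^2 + 20*m*n + 2*n^3 - 10*n^2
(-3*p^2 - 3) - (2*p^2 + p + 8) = -5*p^2 - p - 11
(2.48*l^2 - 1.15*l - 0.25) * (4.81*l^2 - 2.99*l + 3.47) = 11.9288*l^4 - 12.9467*l^3 + 10.8416*l^2 - 3.243*l - 0.8675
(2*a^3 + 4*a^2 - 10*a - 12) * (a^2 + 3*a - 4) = 2*a^5 + 10*a^4 - 6*a^3 - 58*a^2 + 4*a + 48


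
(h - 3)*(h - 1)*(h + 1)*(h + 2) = h^4 - h^3 - 7*h^2 + h + 6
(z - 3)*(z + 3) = z^2 - 9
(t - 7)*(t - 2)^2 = t^3 - 11*t^2 + 32*t - 28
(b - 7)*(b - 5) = b^2 - 12*b + 35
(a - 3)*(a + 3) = a^2 - 9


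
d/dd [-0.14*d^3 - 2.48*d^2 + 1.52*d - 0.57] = -0.42*d^2 - 4.96*d + 1.52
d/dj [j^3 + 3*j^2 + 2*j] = 3*j^2 + 6*j + 2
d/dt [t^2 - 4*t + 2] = 2*t - 4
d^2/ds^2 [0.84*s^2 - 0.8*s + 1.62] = 1.68000000000000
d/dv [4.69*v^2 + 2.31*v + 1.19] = 9.38*v + 2.31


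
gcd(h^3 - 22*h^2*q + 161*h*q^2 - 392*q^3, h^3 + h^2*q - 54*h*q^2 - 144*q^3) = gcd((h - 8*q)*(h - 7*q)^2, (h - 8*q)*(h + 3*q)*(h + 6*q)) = -h + 8*q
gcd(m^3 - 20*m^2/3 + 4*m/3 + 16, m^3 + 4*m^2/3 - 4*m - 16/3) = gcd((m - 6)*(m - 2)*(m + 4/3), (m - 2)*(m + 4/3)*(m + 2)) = m^2 - 2*m/3 - 8/3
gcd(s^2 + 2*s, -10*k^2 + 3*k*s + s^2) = 1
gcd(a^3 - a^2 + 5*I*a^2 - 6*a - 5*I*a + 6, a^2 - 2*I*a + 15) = a + 3*I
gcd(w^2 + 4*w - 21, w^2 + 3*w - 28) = w + 7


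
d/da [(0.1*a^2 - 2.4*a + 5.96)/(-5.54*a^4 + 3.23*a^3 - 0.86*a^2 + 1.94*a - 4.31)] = (1.108*a^5 - 40.211*a^4 + 147.5776*a^3 - 59.6224*a^2 + 9.3892*a - 1.2184)/(30.6916*a^8 - 35.7884*a^7 + 19.9617*a^6 - 27.0508*a^5 + 61.0268*a^4 - 31.1794*a^3 + 11.1768*a^2 - 16.7228*a + 18.5761)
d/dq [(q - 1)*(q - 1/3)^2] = (3*q - 1)*(9*q - 7)/9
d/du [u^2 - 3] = 2*u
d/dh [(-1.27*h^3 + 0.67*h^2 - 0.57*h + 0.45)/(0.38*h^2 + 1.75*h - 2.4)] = (-0.4826*h^4 - 4.445*h^3 + 10.5331*h^2 - 3.558*h + 0.5805)/(0.1444*h^4 + 1.33*h^3 + 1.2385*h^2 - 8.4*h + 5.76)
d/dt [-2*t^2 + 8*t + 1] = 8 - 4*t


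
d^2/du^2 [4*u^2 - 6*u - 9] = 8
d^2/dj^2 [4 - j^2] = -2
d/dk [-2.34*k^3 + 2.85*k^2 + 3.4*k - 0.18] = -7.02*k^2 + 5.7*k + 3.4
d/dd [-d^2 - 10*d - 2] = -2*d - 10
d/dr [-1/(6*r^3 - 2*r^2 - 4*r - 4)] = (9*r^2/2 - r - 1)/(-3*r^3 + r^2 + 2*r + 2)^2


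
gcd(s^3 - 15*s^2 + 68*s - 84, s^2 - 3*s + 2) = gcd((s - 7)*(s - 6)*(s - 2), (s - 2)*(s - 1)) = s - 2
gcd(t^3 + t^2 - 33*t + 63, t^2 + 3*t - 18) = t - 3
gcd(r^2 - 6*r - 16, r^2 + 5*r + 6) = r + 2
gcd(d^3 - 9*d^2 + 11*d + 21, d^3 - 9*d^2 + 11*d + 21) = d^3 - 9*d^2 + 11*d + 21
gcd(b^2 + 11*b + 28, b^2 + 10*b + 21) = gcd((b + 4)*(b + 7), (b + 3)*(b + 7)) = b + 7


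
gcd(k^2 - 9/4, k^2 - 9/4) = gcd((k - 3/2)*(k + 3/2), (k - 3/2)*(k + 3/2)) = k^2 - 9/4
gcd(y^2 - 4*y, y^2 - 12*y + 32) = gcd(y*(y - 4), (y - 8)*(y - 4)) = y - 4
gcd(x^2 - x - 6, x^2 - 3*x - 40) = 1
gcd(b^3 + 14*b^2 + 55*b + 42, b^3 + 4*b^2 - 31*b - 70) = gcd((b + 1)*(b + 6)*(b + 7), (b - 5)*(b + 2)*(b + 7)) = b + 7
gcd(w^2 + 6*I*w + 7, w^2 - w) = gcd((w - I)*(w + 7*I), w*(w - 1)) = 1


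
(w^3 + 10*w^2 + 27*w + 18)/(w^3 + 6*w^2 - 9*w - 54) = (w + 1)/(w - 3)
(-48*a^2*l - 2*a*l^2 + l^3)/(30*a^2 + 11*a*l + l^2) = l*(-8*a + l)/(5*a + l)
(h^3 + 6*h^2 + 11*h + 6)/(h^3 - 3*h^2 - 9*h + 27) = (h^2 + 3*h + 2)/(h^2 - 6*h + 9)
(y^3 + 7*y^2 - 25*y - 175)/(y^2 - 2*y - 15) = (y^2 + 12*y + 35)/(y + 3)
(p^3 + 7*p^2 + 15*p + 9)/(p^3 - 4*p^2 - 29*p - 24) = (p + 3)/(p - 8)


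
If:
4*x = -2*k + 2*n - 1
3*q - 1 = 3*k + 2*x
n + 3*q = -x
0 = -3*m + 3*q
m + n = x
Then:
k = -1/2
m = -1/10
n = 1/5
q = -1/10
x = 1/10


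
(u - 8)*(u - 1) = u^2 - 9*u + 8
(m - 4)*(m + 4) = m^2 - 16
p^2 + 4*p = p*(p + 4)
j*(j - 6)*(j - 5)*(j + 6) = j^4 - 5*j^3 - 36*j^2 + 180*j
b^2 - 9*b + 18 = (b - 6)*(b - 3)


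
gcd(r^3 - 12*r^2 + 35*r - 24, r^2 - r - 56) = r - 8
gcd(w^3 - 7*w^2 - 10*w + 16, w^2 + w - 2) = w^2 + w - 2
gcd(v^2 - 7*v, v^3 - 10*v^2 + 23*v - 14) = v - 7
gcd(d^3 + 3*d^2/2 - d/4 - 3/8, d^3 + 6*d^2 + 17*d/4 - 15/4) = d^2 + d - 3/4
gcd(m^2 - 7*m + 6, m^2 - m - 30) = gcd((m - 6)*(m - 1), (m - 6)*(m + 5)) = m - 6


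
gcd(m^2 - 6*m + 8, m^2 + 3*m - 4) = 1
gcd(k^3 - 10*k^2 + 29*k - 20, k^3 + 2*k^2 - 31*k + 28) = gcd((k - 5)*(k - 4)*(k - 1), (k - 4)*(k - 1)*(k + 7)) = k^2 - 5*k + 4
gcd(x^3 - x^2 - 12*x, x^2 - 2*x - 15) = x + 3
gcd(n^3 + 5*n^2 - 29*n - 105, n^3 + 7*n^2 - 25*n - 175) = n^2 + 2*n - 35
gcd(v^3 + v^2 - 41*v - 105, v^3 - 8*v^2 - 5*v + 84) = v^2 - 4*v - 21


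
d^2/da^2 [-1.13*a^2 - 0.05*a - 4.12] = -2.26000000000000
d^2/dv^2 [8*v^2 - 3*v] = 16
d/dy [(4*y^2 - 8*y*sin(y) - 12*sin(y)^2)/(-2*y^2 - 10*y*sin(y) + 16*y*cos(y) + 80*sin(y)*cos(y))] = 2*(-(-y^2 + 2*y*sin(y) + 3*sin(y)^2)*(8*y*sin(y) + 5*y*cos(y) + 2*y + 5*sin(y) - 8*cos(y) - 40*cos(2*y)) + 2*(y^2 + 5*y*sin(y) - 8*y*cos(y) - 20*sin(2*y))*(y*cos(y) - y + sin(y) + 3*sin(2*y)/2))/((y + 5*sin(y))^2*(y - 8*cos(y))^2)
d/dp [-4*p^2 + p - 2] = 1 - 8*p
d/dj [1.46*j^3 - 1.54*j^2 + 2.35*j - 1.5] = 4.38*j^2 - 3.08*j + 2.35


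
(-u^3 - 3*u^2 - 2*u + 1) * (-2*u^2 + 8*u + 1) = 2*u^5 - 2*u^4 - 21*u^3 - 21*u^2 + 6*u + 1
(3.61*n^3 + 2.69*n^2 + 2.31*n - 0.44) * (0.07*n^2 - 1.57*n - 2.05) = 0.2527*n^5 - 5.4794*n^4 - 11.4621*n^3 - 9.172*n^2 - 4.0447*n + 0.902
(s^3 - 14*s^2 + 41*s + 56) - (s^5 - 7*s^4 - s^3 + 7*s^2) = -s^5 + 7*s^4 + 2*s^3 - 21*s^2 + 41*s + 56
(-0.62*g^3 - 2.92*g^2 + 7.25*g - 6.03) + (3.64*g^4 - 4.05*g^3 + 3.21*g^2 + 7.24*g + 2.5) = 3.64*g^4 - 4.67*g^3 + 0.29*g^2 + 14.49*g - 3.53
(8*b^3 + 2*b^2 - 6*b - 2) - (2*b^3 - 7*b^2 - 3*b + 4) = 6*b^3 + 9*b^2 - 3*b - 6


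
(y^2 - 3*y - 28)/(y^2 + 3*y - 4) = (y - 7)/(y - 1)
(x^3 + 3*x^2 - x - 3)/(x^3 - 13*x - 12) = (x - 1)/(x - 4)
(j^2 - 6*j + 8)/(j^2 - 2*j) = (j - 4)/j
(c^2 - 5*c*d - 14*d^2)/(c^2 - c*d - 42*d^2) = (c + 2*d)/(c + 6*d)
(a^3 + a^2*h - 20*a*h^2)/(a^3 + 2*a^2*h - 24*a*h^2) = (a + 5*h)/(a + 6*h)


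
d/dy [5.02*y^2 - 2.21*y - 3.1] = 10.04*y - 2.21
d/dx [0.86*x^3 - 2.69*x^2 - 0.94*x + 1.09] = 2.58*x^2 - 5.38*x - 0.94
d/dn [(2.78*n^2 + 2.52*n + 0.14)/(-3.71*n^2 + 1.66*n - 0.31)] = (13.964*n^2 - 0.6848*n - 1.0136)/(13.7641*n^4 - 12.3172*n^3 + 5.0558*n^2 - 1.0292*n + 0.0961)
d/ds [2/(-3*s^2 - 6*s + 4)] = 12*(s + 1)/(3*s^2 + 6*s - 4)^2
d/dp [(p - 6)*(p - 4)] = 2*p - 10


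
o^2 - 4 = (o - 2)*(o + 2)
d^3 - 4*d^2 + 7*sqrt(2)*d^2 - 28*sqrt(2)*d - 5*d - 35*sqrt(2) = (d - 5)*(d + 1)*(d + 7*sqrt(2))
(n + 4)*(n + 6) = n^2 + 10*n + 24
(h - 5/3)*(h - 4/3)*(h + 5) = h^3 + 2*h^2 - 115*h/9 + 100/9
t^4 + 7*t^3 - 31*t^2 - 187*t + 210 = (t - 5)*(t - 1)*(t + 6)*(t + 7)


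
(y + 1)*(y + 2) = y^2 + 3*y + 2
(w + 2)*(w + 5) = w^2 + 7*w + 10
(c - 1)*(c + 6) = c^2 + 5*c - 6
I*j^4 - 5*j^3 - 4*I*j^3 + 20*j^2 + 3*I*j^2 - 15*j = j*(j - 3)*(j + 5*I)*(I*j - I)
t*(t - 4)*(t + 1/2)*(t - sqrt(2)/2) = t^4 - 7*t^3/2 - sqrt(2)*t^3/2 - 2*t^2 + 7*sqrt(2)*t^2/4 + sqrt(2)*t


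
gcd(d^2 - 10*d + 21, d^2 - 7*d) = d - 7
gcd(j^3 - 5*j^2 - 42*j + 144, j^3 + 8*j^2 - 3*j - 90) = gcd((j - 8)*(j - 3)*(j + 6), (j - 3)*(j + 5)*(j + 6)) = j^2 + 3*j - 18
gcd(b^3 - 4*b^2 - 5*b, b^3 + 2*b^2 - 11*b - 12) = b + 1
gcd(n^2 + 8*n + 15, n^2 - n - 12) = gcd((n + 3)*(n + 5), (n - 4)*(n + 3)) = n + 3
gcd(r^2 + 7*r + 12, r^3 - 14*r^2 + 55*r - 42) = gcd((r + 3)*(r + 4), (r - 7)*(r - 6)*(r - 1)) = 1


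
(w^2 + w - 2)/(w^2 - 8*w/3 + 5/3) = 3*(w + 2)/(3*w - 5)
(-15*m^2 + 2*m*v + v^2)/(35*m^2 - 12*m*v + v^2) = (-15*m^2 + 2*m*v + v^2)/(35*m^2 - 12*m*v + v^2)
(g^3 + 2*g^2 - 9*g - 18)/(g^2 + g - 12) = (g^2 + 5*g + 6)/(g + 4)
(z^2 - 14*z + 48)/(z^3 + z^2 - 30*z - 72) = (z - 8)/(z^2 + 7*z + 12)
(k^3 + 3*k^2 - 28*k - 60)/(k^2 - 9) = (k^3 + 3*k^2 - 28*k - 60)/(k^2 - 9)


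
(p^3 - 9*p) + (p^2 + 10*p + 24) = p^3 + p^2 + p + 24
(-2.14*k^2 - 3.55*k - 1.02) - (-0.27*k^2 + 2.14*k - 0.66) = -1.87*k^2 - 5.69*k - 0.36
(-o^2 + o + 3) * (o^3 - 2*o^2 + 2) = -o^5 + 3*o^4 + o^3 - 8*o^2 + 2*o + 6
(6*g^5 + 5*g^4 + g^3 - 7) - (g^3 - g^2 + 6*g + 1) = 6*g^5 + 5*g^4 + g^2 - 6*g - 8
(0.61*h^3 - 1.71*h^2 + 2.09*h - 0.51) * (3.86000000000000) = 2.3546*h^3 - 6.6006*h^2 + 8.0674*h - 1.9686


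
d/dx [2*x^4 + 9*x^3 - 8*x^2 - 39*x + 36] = 8*x^3 + 27*x^2 - 16*x - 39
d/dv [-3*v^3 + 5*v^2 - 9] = v*(10 - 9*v)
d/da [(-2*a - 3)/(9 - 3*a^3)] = (2*a^3 - 3*a^2*(2*a + 3) - 6)/(3*(a^3 - 3)^2)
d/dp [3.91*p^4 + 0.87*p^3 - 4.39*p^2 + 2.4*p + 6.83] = 15.64*p^3 + 2.61*p^2 - 8.78*p + 2.4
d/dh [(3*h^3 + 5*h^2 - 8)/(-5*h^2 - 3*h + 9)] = (-15*h^4 - 18*h^3 + 66*h^2 + 10*h - 24)/(25*h^4 + 30*h^3 - 81*h^2 - 54*h + 81)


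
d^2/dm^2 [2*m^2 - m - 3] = 4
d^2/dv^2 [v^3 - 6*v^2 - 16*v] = 6*v - 12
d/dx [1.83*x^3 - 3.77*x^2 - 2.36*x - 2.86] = 5.49*x^2 - 7.54*x - 2.36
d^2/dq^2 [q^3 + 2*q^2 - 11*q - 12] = 6*q + 4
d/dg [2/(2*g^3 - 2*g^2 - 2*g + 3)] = 4*(-3*g^2 + 2*g + 1)/(2*g^3 - 2*g^2 - 2*g + 3)^2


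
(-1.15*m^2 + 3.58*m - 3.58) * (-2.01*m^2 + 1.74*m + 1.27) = 2.3115*m^4 - 9.1968*m^3 + 11.9645*m^2 - 1.6826*m - 4.5466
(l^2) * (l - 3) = l^3 - 3*l^2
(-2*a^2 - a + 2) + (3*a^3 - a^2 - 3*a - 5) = 3*a^3 - 3*a^2 - 4*a - 3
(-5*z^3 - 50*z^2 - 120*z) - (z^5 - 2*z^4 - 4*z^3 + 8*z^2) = -z^5 + 2*z^4 - z^3 - 58*z^2 - 120*z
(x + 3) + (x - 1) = 2*x + 2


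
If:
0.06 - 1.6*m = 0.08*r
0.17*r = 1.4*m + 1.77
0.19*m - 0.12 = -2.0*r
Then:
No Solution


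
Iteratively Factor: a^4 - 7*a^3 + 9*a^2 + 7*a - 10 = (a + 1)*(a^3 - 8*a^2 + 17*a - 10) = (a - 2)*(a + 1)*(a^2 - 6*a + 5) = (a - 2)*(a - 1)*(a + 1)*(a - 5)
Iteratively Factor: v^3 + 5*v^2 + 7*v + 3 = (v + 3)*(v^2 + 2*v + 1) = (v + 1)*(v + 3)*(v + 1)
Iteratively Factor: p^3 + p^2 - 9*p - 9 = (p + 1)*(p^2 - 9) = (p + 1)*(p + 3)*(p - 3)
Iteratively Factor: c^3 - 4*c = (c + 2)*(c^2 - 2*c) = c*(c + 2)*(c - 2)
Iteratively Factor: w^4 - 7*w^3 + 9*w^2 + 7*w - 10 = (w - 2)*(w^3 - 5*w^2 - w + 5) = (w - 2)*(w - 1)*(w^2 - 4*w - 5) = (w - 2)*(w - 1)*(w + 1)*(w - 5)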